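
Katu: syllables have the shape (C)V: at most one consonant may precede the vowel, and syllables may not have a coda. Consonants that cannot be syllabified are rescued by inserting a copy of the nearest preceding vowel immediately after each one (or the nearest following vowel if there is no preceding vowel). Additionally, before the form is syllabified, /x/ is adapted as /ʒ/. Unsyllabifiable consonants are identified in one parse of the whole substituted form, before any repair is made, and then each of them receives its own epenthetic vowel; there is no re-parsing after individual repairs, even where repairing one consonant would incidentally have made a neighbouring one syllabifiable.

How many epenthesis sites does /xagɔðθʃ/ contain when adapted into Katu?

After substitution the input is /ʒagɔðθʃ/.
The unsyllabifiable consonants are /ð/, /θ/, /ʃ/; each receives one epenthetic vowel.

3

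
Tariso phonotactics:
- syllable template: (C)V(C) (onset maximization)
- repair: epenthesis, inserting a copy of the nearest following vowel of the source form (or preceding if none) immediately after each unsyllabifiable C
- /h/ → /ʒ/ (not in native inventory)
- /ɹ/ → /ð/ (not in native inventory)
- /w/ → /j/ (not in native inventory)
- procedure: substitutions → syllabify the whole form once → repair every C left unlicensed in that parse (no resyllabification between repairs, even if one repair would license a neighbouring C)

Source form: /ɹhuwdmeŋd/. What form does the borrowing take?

ðuʒujdemeŋde

Substitution: /ɹ/ → /ð/, /h/ → /ʒ/, /w/ → /j/, giving /ðʒujdmeŋd/.
Syllabifying with onset maximization leaves /ð/, /d/, /d/ stranded (at most one coda consonant is licensed; onsets are limited to one consonant).
Inserting the epenthetic vowel yields /ð/ → /ðu/, /d/ → /de/, /d/ → /de/.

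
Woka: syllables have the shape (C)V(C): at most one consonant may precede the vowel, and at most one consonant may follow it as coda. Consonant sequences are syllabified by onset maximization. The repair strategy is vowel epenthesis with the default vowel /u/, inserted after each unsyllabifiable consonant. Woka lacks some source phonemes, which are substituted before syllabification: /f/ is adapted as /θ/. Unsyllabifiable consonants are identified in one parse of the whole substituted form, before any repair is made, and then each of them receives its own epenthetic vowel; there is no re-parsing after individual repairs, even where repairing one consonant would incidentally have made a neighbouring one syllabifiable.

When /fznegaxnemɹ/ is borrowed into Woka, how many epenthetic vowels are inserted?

After substitution the input is /θznegaxnemɹ/.
The unsyllabifiable consonants are /θ/, /z/, /ɹ/; each receives one epenthetic vowel.

3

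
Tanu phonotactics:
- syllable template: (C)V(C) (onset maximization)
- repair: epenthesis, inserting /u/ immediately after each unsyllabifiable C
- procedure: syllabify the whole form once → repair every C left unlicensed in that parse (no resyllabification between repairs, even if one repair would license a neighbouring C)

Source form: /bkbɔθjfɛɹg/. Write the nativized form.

Under (C)V(C), the unsyllabifiable consonants are /b/, /k/, /j/, /g/ (at most one coda consonant is licensed; onsets are limited to one consonant).
Inserting the epenthetic vowel yields /b/ → /bu/, /k/ → /ku/, /j/ → /ju/, /g/ → /gu/.

bukubɔθjufɛɹgu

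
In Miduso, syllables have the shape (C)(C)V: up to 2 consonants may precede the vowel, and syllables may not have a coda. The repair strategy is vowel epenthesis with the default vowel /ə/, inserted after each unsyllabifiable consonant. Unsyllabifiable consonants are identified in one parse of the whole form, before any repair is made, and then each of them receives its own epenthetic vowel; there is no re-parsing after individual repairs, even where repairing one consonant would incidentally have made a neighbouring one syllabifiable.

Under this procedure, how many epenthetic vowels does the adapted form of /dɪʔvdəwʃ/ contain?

The unsyllabifiable consonants are /ʔ/, /w/, /ʃ/; each receives one epenthetic vowel.

3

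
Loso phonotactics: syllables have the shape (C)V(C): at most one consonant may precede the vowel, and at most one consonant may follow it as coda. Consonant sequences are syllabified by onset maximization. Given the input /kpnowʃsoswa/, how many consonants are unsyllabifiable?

Syllabifying with onset maximization leaves /k/, /p/, /ʃ/ stranded (at most one coda consonant is licensed; onsets are limited to one consonant).

3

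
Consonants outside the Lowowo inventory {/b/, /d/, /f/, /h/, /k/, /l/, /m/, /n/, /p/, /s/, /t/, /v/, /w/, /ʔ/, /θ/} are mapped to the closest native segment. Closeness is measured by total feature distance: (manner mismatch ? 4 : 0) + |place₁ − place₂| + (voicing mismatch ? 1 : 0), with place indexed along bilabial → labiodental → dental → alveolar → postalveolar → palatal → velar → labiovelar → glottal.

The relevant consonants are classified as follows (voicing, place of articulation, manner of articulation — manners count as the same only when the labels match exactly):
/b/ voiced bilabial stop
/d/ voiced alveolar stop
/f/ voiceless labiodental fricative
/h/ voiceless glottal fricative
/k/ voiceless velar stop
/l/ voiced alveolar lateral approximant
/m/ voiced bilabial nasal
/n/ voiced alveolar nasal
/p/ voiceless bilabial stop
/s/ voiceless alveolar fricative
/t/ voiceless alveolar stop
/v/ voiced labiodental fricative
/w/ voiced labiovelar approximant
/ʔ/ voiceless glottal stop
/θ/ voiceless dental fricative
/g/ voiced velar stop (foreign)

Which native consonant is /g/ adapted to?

/k/ is closest: same manner (stop), place distance 0 (velar→velar), voicing differs (+1); total 1. Next closest is /d/ at distance 3.

k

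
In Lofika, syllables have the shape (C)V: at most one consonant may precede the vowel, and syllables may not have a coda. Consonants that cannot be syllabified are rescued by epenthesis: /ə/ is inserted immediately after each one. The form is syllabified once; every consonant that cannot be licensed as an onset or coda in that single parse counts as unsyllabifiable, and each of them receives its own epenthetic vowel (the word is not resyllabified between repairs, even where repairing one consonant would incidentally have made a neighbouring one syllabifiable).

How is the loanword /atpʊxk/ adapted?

atəpʊxəkə

The consonants /t/, /x/, /k/ cannot be parsed into a legal (C)V syllable (no codas are permitted; onsets are limited to one consonant).
Inserting the epenthetic vowel yields /t/ → /tə/, /x/ → /xə/, /k/ → /kə/.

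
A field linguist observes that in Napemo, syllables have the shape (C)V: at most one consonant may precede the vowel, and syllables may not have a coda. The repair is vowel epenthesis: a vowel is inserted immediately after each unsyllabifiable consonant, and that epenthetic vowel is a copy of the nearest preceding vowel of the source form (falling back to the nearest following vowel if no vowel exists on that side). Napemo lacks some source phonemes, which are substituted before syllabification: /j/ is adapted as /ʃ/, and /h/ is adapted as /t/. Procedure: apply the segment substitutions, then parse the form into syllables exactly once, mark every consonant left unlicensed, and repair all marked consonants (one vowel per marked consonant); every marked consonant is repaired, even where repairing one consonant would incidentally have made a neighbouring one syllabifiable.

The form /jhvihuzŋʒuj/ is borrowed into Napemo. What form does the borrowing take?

Substitution: /j/ → /ʃ/, /h/ → /t/, giving /ʃtvituzŋʒuʃ/.
Under (C)V, the unsyllabifiable consonants are /ʃ/, /t/, /z/, /ŋ/, /ʃ/ (no codas are permitted; onsets are limited to one consonant).
Inserting the epenthetic vowel yields /ʃ/ → /ʃi/, /t/ → /ti/, /z/ → /zu/, /ŋ/ → /ŋu/, /ʃ/ → /ʃu/.

ʃitivituzuŋuʒuʃu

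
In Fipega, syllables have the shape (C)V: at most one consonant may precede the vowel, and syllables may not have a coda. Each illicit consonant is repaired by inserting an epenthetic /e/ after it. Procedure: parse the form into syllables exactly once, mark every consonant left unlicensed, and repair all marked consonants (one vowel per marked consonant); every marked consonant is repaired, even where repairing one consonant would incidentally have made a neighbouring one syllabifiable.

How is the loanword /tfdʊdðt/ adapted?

Under (C)V, the unsyllabifiable consonants are /t/, /f/, /d/, /ð/, /t/ (no codas are permitted; onsets are limited to one consonant).
Each unlicensed consonant becomes the onset of a new syllable: /t/ → /te/, /f/ → /fe/, /d/ → /de/, /ð/ → /ðe/, /t/ → /te/.

tefedʊdeðete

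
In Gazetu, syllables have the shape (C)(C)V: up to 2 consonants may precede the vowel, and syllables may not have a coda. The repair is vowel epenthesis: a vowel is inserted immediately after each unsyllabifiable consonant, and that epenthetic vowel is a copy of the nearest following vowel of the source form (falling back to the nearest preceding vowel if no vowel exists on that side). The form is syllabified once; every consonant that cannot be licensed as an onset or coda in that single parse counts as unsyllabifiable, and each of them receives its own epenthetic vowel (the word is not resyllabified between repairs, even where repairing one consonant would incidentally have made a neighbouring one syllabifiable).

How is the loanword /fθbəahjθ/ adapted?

fəθbəahajaθa

The consonants /f/, /h/, /j/, /θ/ cannot be parsed into a legal (C)(C)V syllable (no codas are permitted; onsets may contain at most 2 consonants).
Epenthesis after each stranded consonant: /f/ → /fə/, /h/ → /ha/, /j/ → /ja/, /θ/ → /θa/.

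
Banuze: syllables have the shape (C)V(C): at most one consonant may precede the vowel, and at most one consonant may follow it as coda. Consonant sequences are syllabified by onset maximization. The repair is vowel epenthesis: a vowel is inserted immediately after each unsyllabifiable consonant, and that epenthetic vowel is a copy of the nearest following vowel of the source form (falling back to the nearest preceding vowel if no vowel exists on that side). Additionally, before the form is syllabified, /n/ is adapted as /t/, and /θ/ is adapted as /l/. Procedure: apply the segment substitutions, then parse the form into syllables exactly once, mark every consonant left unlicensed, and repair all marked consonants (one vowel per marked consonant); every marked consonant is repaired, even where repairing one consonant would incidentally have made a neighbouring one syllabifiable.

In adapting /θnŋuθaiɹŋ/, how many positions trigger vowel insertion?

After substitution the input is /ltŋulaiɹŋ/.
The unsyllabifiable consonants are /l/, /t/, /ŋ/; each receives one epenthetic vowel.

3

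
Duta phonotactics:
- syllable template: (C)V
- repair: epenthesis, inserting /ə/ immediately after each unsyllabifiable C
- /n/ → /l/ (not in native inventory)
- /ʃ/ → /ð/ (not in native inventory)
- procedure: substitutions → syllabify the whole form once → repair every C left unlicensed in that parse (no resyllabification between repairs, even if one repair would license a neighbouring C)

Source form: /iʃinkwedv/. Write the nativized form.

Substitution: /ʃ/ → /ð/, /n/ → /l/, giving /iðilkwedv/.
Under (C)V, the unsyllabifiable consonants are /l/, /k/, /d/, /v/ (no codas are permitted; onsets are limited to one consonant).
Epenthesis after each stranded consonant: /l/ → /lə/, /k/ → /kə/, /d/ → /də/, /v/ → /və/.

iðiləkəwedəvə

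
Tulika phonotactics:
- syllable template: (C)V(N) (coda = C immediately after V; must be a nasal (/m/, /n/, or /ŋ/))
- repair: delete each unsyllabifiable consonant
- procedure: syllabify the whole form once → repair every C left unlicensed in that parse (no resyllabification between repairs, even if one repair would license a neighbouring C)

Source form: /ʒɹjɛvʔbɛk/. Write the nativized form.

jɛbɛ

The consonants /ʒ/, /ɹ/, /v/, /ʔ/, /k/ cannot be parsed into a legal (C)V(N) syllable (only a nasal (/m/, /n/, or /ŋ/) is licensed in coda position; onsets are limited to one consonant).
Deletion applies to /ʒ/, /ɹ/, /v/, /ʔ/, /k/.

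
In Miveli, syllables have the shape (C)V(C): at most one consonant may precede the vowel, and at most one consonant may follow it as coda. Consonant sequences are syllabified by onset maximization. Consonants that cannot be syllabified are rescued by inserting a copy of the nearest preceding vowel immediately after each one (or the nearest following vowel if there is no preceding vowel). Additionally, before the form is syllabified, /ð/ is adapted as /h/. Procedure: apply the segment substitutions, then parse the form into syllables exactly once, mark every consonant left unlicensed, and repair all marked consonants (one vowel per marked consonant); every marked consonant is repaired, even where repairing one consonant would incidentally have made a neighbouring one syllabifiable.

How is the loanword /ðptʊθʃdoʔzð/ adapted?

hʊpʊtʊθʃʊdoʔzoho

Substitution: /ð/ → /h/, giving /hptʊθʃdoʔzh/.
Under (C)V(C), the unsyllabifiable consonants are /h/, /p/, /ʃ/, /z/, /h/ (at most one coda consonant is licensed; onsets are limited to one consonant).
Each unlicensed consonant becomes the onset of a new syllable: /h/ → /hʊ/, /p/ → /pʊ/, /ʃ/ → /ʃʊ/, /z/ → /zo/, /h/ → /ho/.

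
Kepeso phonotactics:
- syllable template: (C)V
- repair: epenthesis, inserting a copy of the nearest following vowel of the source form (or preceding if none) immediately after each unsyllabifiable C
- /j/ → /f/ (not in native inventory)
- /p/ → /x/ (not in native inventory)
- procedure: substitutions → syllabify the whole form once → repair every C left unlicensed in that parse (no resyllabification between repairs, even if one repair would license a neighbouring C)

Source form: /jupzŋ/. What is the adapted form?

Substitution: /j/ → /f/, /p/ → /x/, giving /fuxzŋ/.
The consonants /x/, /z/, /ŋ/ cannot be parsed into a legal (C)V syllable (no codas are permitted; onsets are limited to one consonant).
Epenthesis after each stranded consonant: /x/ → /xu/, /z/ → /zu/, /ŋ/ → /ŋu/.

fuxuzuŋu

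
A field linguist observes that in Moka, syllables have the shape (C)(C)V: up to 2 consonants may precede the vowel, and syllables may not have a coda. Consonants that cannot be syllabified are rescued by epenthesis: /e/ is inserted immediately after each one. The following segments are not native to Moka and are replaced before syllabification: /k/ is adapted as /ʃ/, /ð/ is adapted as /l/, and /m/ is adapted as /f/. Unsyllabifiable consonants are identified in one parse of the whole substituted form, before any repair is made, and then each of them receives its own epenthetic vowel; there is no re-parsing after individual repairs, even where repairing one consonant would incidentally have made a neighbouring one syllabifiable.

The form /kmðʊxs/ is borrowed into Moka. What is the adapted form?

Substitution: /k/ → /ʃ/, /m/ → /f/, /ð/ → /l/, giving /ʃflʊxs/.
Syllabifying with onset maximization leaves /ʃ/, /x/, /s/ stranded (no codas are permitted; onsets may contain at most 2 consonants).
Epenthesis after each stranded consonant: /ʃ/ → /ʃe/, /x/ → /xe/, /s/ → /se/.

ʃeflʊxese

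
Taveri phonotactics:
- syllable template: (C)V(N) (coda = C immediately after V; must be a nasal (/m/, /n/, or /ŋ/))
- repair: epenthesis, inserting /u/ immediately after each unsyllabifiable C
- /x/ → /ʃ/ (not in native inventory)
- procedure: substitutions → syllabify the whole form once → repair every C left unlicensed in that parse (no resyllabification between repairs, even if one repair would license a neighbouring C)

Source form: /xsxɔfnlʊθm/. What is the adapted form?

ʃusuʃɔfunulʊθumu

Substitution: /x/ → /ʃ/, giving /ʃsʃɔfnlʊθm/.
Syllabifying with onset maximization leaves /ʃ/, /s/, /f/, /n/, /θ/, /m/ stranded (only a nasal (/m/, /n/, or /ŋ/) is licensed in coda position; onsets are limited to one consonant).
Each unlicensed consonant becomes the onset of a new syllable: /ʃ/ → /ʃu/, /s/ → /su/, /f/ → /fu/, /n/ → /nu/, /θ/ → /θu/, /m/ → /mu/.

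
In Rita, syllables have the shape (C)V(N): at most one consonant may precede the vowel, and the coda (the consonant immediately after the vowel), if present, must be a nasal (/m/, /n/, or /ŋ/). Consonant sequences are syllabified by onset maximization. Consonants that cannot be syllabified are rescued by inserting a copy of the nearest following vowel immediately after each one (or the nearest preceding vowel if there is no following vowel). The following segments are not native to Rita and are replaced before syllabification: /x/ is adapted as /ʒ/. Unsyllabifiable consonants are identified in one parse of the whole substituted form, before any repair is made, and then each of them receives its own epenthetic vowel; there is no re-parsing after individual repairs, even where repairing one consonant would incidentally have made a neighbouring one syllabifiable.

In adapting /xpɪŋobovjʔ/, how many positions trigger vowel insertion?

After substitution the input is /ʒpɪŋobovjʔ/.
The unsyllabifiable consonants are /ʒ/, /v/, /j/, /ʔ/; each receives one epenthetic vowel.

4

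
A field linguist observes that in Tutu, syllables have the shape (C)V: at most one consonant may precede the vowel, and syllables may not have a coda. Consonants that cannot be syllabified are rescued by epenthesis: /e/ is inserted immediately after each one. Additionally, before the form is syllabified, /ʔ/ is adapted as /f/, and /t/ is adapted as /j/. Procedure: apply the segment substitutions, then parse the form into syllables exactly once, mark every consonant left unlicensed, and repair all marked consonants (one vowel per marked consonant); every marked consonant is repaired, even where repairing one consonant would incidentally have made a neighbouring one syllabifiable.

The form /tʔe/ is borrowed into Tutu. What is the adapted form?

jefe

Substitution: /t/ → /j/, /ʔ/ → /f/, giving /jfe/.
The consonants /j/ cannot be parsed into a legal (C)V syllable (no codas are permitted; onsets are limited to one consonant).
Epenthesis after each stranded consonant: /j/ → /je/.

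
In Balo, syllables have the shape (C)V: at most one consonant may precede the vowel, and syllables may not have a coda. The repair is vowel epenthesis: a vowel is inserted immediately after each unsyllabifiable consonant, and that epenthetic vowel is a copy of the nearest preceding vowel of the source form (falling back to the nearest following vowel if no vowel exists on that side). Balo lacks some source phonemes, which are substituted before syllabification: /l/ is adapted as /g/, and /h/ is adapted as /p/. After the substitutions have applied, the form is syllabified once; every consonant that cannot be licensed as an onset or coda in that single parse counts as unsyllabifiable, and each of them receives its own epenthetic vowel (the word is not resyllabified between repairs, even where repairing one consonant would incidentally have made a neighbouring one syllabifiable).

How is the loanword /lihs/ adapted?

gipisi

Substitution: /l/ → /g/, /h/ → /p/, giving /gips/.
Syllabifying with onset maximization leaves /p/, /s/ stranded (no codas are permitted; onsets are limited to one consonant).
Inserting the epenthetic vowel yields /p/ → /pi/, /s/ → /si/.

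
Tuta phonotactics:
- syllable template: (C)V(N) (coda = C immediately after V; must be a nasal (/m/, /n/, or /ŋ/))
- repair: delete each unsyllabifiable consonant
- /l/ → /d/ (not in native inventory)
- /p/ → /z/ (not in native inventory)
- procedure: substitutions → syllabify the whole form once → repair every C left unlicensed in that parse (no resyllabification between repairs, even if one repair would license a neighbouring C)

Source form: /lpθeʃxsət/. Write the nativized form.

Substitution: /l/ → /d/, /p/ → /z/, giving /dzθeʃxsət/.
Syllabifying with onset maximization leaves /d/, /z/, /ʃ/, /x/, /t/ stranded (only a nasal (/m/, /n/, or /ŋ/) is licensed in coda position; onsets are limited to one consonant).
Deleting the stranded consonants removes /d/, /z/, /ʃ/, /x/, /t/.

θesə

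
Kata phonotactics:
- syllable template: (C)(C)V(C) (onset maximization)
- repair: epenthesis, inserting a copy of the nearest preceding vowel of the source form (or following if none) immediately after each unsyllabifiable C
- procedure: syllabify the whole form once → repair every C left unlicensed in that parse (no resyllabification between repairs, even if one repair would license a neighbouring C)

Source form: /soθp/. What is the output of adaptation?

The consonants /p/ cannot be parsed into a legal (C)(C)V(C) syllable (at most one coda consonant is licensed; onsets may contain at most 2 consonants).
Each unlicensed consonant becomes the onset of a new syllable: /p/ → /po/.

soθpo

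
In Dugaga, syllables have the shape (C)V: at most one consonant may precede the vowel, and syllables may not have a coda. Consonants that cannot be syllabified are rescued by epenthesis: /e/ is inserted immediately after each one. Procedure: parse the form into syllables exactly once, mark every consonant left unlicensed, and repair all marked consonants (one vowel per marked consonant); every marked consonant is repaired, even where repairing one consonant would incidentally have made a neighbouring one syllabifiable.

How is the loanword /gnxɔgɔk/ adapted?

genexɔgɔke

Under (C)V, the unsyllabifiable consonants are /g/, /n/, /k/ (no codas are permitted; onsets are limited to one consonant).
Inserting the epenthetic vowel yields /g/ → /ge/, /n/ → /ne/, /k/ → /ke/.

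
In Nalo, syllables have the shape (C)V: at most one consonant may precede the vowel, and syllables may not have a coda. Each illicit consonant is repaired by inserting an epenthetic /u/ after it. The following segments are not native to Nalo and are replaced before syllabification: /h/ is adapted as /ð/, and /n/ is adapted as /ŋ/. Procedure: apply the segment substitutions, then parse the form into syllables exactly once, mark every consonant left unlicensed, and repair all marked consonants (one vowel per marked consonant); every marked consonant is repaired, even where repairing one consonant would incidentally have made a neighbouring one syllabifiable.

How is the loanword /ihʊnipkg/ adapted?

Substitution: /h/ → /ð/, /n/ → /ŋ/, giving /iðʊŋipkg/.
Under (C)V, the unsyllabifiable consonants are /p/, /k/, /g/ (no codas are permitted; onsets are limited to one consonant).
Epenthesis after each stranded consonant: /p/ → /pu/, /k/ → /ku/, /g/ → /gu/.

iðʊŋipukugu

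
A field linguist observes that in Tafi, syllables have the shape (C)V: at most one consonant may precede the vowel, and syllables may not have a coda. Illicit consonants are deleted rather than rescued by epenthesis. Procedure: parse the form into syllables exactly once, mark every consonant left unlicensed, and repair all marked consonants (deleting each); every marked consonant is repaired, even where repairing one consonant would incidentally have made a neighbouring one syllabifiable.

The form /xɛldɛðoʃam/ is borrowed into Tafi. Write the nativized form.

Syllabifying with onset maximization leaves /l/, /m/ stranded (no codas are permitted; onsets are limited to one consonant).
Each unlicensed consonant is deleted: /l/, /m/.

xɛdɛðoʃa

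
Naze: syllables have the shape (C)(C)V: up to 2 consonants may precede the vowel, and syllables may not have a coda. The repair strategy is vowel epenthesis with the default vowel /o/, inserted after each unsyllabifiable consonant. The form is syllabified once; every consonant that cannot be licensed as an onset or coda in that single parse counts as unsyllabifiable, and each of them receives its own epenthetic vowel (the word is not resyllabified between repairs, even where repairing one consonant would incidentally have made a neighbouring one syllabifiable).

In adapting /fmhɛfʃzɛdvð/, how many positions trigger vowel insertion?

The unsyllabifiable consonants are /f/, /f/, /d/, /v/, /ð/; each receives one epenthetic vowel.

5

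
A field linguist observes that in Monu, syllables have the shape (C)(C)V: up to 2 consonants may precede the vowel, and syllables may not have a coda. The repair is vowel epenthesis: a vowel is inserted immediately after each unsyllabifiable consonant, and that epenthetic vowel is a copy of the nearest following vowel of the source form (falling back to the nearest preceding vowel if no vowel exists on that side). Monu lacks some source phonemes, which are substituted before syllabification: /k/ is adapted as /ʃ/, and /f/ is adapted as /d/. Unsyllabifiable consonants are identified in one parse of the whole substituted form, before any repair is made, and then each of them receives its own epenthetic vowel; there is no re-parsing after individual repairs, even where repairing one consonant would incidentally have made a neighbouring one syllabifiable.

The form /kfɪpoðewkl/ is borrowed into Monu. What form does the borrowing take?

Substitution: /k/ → /ʃ/, /f/ → /d/, giving /ʃdɪpoðewʃl/.
Syllabifying with onset maximization leaves /w/, /ʃ/, /l/ stranded (no codas are permitted; onsets may contain at most 2 consonants).
Each unlicensed consonant becomes the onset of a new syllable: /w/ → /we/, /ʃ/ → /ʃe/, /l/ → /le/.

ʃdɪpoðeweʃele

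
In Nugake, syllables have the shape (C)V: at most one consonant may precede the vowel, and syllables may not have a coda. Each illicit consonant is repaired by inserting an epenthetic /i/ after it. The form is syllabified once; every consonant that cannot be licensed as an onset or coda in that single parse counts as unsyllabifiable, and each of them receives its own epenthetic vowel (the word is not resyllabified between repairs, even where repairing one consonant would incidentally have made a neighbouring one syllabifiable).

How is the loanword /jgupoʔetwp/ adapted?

jigupoʔetiwipi

Syllabifying with onset maximization leaves /j/, /t/, /w/, /p/ stranded (no codas are permitted; onsets are limited to one consonant).
Epenthesis after each stranded consonant: /j/ → /ji/, /t/ → /ti/, /w/ → /wi/, /p/ → /pi/.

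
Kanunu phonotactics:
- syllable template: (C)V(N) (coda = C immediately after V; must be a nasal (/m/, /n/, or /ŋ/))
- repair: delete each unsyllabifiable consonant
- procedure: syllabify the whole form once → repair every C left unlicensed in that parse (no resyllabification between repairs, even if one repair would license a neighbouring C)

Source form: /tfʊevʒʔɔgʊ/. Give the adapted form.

Under (C)V(N), the unsyllabifiable consonants are /t/, /v/, /ʒ/ (only a nasal (/m/, /n/, or /ŋ/) is licensed in coda position; onsets are limited to one consonant).
Deleting the stranded consonants removes /t/, /v/, /ʒ/.

fʊeʔɔgʊ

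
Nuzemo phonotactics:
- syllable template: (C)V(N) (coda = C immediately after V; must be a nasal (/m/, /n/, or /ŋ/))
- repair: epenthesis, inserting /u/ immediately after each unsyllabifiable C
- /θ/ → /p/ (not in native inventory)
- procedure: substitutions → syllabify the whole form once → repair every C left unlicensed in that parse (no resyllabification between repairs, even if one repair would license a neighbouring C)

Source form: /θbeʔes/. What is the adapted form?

Substitution: /θ/ → /p/, giving /pbeʔes/.
The consonants /p/, /s/ cannot be parsed into a legal (C)V(N) syllable (only a nasal (/m/, /n/, or /ŋ/) is licensed in coda position; onsets are limited to one consonant).
Inserting the epenthetic vowel yields /p/ → /pu/, /s/ → /su/.

pubeʔesu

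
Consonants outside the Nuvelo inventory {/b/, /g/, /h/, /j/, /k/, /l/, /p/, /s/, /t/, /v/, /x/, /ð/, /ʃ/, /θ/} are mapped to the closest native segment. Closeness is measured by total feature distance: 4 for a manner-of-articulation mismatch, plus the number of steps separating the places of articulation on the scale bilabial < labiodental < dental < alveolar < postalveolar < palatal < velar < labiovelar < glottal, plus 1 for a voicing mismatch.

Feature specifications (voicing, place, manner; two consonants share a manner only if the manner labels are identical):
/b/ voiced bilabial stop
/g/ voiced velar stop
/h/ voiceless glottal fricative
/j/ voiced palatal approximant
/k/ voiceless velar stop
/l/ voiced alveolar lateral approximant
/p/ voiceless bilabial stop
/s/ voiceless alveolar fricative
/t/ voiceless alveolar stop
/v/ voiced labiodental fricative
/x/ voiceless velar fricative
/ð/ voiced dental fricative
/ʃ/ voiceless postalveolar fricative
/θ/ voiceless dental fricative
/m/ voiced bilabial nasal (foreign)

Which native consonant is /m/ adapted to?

b

/b/ is closest: manner differs (nasal→stop, +4), place distance 0 (bilabial→bilabial), same voicing; total 4. Next closest is /p/ at distance 5.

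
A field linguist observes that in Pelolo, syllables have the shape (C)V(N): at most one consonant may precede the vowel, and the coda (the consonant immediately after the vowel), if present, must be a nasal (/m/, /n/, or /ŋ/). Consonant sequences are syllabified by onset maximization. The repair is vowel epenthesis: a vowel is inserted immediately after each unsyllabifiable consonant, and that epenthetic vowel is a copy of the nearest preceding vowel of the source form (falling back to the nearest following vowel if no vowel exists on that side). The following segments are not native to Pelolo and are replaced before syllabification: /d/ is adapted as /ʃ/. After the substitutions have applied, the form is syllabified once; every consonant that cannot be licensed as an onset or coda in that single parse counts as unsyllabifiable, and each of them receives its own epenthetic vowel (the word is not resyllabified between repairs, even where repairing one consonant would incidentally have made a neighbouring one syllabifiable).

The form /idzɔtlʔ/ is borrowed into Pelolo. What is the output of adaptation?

iʃizɔtɔlɔʔɔ

Substitution: /d/ → /ʃ/, giving /iʃzɔtlʔ/.
The consonants /ʃ/, /t/, /l/, /ʔ/ cannot be parsed into a legal (C)V(N) syllable (only a nasal (/m/, /n/, or /ŋ/) is licensed in coda position; onsets are limited to one consonant).
Each unlicensed consonant becomes the onset of a new syllable: /ʃ/ → /ʃi/, /t/ → /tɔ/, /l/ → /lɔ/, /ʔ/ → /ʔɔ/.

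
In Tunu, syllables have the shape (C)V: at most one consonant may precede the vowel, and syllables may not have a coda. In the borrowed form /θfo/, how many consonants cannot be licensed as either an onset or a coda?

The consonants /θ/ cannot be parsed into a legal (C)V syllable (no codas are permitted; onsets are limited to one consonant).

1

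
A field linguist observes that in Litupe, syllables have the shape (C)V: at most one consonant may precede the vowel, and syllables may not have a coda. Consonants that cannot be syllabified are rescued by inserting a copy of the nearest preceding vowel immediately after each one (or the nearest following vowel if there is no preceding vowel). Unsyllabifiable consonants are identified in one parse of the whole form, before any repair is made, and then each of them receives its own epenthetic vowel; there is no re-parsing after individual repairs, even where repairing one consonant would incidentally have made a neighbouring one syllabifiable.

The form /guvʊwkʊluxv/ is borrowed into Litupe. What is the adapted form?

Syllabifying with onset maximization leaves /w/, /x/, /v/ stranded (no codas are permitted; onsets are limited to one consonant).
Each unlicensed consonant becomes the onset of a new syllable: /w/ → /wʊ/, /x/ → /xu/, /v/ → /vu/.

guvʊwʊkʊluxuvu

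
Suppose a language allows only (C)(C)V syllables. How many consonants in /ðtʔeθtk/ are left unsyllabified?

4

The consonants /ð/, /θ/, /t/, /k/ cannot be parsed into a legal (C)(C)V syllable (no codas are permitted; onsets may contain at most 2 consonants).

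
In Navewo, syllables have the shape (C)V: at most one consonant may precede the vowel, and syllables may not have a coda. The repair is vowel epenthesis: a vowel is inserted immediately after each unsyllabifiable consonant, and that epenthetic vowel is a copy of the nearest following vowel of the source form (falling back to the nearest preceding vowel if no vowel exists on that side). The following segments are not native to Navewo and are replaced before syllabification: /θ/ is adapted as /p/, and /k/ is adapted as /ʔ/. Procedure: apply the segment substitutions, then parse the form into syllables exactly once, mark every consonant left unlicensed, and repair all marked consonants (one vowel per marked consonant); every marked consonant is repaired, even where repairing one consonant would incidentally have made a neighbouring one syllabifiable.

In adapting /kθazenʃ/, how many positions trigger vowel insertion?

After substitution the input is /ʔpazenʃ/.
The unsyllabifiable consonants are /ʔ/, /n/, /ʃ/; each receives one epenthetic vowel.

3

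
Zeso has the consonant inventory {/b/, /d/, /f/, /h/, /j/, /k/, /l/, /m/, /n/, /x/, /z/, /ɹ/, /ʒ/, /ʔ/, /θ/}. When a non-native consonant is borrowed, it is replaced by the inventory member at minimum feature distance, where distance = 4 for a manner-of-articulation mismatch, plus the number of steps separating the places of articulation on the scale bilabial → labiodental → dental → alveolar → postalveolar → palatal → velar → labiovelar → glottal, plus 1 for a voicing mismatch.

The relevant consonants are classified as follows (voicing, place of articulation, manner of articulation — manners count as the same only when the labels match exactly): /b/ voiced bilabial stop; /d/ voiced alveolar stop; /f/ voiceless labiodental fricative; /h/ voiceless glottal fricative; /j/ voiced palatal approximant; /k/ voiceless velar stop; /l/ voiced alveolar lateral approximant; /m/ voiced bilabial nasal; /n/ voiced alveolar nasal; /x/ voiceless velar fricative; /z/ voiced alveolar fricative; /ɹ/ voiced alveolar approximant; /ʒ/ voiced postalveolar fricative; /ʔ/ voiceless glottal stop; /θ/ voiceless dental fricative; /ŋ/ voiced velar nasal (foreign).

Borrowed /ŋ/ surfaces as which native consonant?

/n/ is closest: same manner (nasal), place distance 3 (velar→alveolar), same voicing; total 3. Next closest is /j/ at distance 5.

n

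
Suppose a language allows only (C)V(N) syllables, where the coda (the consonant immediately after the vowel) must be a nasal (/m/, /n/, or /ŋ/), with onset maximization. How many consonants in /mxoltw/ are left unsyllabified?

The consonants /m/, /l/, /t/, /w/ cannot be parsed into a legal (C)V(N) syllable (only a nasal (/m/, /n/, or /ŋ/) is licensed in coda position; onsets are limited to one consonant).

4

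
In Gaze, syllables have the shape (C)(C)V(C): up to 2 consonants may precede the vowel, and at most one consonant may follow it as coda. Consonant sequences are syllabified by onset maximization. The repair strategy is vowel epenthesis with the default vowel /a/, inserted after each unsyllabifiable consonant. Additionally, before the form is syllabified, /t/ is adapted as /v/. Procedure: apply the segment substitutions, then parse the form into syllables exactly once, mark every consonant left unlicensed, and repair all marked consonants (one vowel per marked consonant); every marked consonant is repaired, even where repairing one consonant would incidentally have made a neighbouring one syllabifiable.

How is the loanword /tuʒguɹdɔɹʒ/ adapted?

vuʒguɹdɔɹʒa

Substitution: /t/ → /v/, giving /vuʒguɹdɔɹʒ/.
Under (C)(C)V(C), the unsyllabifiable consonants are /ʒ/ (at most one coda consonant is licensed; onsets may contain at most 2 consonants).
Inserting the epenthetic vowel yields /ʒ/ → /ʒa/.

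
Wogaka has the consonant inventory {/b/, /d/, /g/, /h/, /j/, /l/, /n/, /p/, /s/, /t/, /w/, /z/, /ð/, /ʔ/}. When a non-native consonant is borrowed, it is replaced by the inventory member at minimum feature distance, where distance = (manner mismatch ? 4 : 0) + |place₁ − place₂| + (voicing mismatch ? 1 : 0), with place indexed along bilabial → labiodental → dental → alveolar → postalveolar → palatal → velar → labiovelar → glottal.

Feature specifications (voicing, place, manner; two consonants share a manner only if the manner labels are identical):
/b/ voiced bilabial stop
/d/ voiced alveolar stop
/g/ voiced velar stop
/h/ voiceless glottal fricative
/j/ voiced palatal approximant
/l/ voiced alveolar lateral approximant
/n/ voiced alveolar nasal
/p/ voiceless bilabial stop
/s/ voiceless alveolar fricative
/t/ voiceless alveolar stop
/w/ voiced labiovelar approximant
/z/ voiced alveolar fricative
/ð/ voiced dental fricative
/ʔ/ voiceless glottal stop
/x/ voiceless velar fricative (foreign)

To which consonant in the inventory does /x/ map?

/h/ is closest: same manner (fricative), place distance 2 (velar→glottal), same voicing; total 2. Next closest is /s/ at distance 3.

h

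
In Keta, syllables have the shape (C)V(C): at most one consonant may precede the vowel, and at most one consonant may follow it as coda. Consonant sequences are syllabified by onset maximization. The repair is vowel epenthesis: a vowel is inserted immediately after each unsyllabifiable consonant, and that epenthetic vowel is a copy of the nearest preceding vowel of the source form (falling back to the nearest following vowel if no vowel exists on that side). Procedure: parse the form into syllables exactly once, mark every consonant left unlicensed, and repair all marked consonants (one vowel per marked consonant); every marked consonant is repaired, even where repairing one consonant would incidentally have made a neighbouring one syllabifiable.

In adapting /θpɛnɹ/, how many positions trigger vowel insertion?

The unsyllabifiable consonants are /θ/, /ɹ/; each receives one epenthetic vowel.

2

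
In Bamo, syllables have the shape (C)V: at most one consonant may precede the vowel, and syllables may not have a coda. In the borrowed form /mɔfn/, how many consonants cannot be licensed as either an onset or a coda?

Under (C)V, the unsyllabifiable consonants are /f/, /n/ (no codas are permitted; onsets are limited to one consonant).

2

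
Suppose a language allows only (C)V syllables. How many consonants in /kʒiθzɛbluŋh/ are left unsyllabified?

Under (C)V, the unsyllabifiable consonants are /k/, /θ/, /b/, /ŋ/, /h/ (no codas are permitted; onsets are limited to one consonant).

5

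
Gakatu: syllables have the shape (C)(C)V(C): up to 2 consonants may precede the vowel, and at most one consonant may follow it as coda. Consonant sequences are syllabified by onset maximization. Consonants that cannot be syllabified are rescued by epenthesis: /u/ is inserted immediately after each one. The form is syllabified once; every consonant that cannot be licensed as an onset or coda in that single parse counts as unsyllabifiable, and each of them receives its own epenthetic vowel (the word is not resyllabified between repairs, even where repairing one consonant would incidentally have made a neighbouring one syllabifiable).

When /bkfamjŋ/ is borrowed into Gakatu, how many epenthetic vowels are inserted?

The unsyllabifiable consonants are /b/, /j/, /ŋ/; each receives one epenthetic vowel.

3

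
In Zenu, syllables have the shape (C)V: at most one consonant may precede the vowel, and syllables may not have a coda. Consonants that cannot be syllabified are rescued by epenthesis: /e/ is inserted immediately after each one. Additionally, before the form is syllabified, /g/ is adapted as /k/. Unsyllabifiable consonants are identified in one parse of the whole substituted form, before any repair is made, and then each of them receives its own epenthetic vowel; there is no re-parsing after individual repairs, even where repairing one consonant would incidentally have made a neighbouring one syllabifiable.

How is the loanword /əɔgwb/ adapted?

əɔkewebe

Substitution: /g/ → /k/, giving /əɔkwb/.
Syllabifying with onset maximization leaves /k/, /w/, /b/ stranded (no codas are permitted; onsets are limited to one consonant).
Each unlicensed consonant becomes the onset of a new syllable: /k/ → /ke/, /w/ → /we/, /b/ → /be/.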